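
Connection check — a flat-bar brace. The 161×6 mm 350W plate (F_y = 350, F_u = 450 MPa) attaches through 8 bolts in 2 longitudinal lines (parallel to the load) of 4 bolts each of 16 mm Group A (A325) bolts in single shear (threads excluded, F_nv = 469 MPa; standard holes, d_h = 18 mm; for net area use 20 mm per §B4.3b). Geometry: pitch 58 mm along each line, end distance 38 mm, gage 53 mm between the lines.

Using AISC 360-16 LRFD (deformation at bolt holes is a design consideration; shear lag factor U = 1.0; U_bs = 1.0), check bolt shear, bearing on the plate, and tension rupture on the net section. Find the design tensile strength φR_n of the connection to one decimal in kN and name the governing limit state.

245.0 kN (net-section rupture governs)

Bolt shear: A_b = π(16)²/4 = 201.06 mm². φR_n = 0.75 × 469 × 201.06 × 8 × 1 = 565.8 kN.
Bearing (6 mm plate, F_u = 450 MPa): end bolts L_c = 38 − 18/2 = 29, R_n = min(1.2×29×6×450, 2.4×16×6×450) = 93.96 kN/bolt; interior L_c = 58 − 18 = 40, R_n = 103.68 kN/bolt. φR_n = 0.75 × (2×93.96 + 6×103.68) = 607.5 kN.
Tension rupture (net): A_n = (161 − 2×20)×6 = 726 mm² (U = 1.0, A_e = A_n). φR_n = 0.75 × 450 × 726 = 245.0 kN.
Governing: min(565.8, 607.5, 245.0) = 245.0 kN → net-section rupture.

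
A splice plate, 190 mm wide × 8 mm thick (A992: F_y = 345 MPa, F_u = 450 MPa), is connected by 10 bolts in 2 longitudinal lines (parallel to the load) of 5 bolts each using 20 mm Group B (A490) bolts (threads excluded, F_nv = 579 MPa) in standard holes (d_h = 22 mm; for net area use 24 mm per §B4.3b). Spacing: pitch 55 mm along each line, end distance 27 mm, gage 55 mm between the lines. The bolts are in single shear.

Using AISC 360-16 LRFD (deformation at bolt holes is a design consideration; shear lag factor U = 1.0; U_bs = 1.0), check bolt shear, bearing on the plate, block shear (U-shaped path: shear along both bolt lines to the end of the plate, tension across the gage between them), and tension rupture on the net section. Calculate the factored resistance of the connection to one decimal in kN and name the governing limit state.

Bolt shear: A_b = π(20)²/4 = 314.16 mm². φR_n = 0.75 × 579 × 314.16 × 10 × 1 = 1364.2 kN.
Bearing (8 mm plate, F_u = 450 MPa): end bolts L_c = 27 − 22/2 = 16, R_n = min(1.2×16×8×450, 2.4×20×8×450) = 69.12 kN/bolt; interior L_c = 55 − 22 = 33, R_n = 142.56 kN/bolt. φR_n = 0.75 × (2×69.12 + 8×142.56) = 959.0 kN.
Block shear: shear path 2×[27+4×55] = 2×247 mm, A_gv = 3952, A_nv = 2×(247 − 4.5×24)×8 = 2224 mm²; tension across gage: (55 − 1×24)×8 = 248 mm². R_n = min(0.6×450×2224, 0.6×345×3952) + 1.0×450×248 = min(600.48, 818.06) + 111.6 = 712.08 kN. φR_n = 0.75 × 712.08 = 534.1 kN.
Tension rupture (net): A_n = (190 − 2×24)×8 = 1136 mm² (U = 1.0, A_e = A_n). φR_n = 0.75 × 450 × 1136 = 383.4 kN.
Governing: min(1364.2, 959.0, 534.1, 383.4) = 383.4 kN → net-section rupture.

383.4 kN (net-section rupture governs)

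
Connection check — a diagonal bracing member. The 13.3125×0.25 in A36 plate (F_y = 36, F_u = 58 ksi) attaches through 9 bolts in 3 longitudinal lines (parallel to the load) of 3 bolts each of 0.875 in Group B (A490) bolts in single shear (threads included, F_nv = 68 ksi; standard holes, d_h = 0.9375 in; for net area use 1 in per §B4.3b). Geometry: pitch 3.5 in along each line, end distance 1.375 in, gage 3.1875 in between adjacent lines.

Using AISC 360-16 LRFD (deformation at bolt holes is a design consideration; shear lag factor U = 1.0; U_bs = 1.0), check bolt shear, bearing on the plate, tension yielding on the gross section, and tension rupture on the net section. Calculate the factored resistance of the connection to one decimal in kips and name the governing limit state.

107.8 kips (gross-section yield governs)

Bolt shear: A_b = π(0.875)²/4 = 0.60132 in². φR_n = 0.75 × 68 × 0.60132 × 9 × 1 = 276.0 kips.
Bearing (0.25 in plate, F_u = 58 ksi): end bolts L_c = 1.375 − 0.9375/2 = 0.90625, R_n = min(1.2×0.90625×0.25×58, 2.4×0.875×0.25×58) = 15.769 kips/bolt; interior L_c = 3.5 − 0.9375 = 2.5625, R_n = 30.45 kips/bolt. φR_n = 0.75 × (3×15.769 + 6×30.45) = 172.5 kips.
Tension yield (gross): A_g = 13.3125×0.25 = 3.3281 in². φR_n = 0.90 × 36 × 3.3281 = 107.8 kips.
Tension rupture (net): A_n = (13.3125 − 3×1)×0.25 = 2.5781 in² (U = 1.0, A_e = A_n). φR_n = 0.75 × 58 × 2.5781 = 112.1 kips.
Governing: min(276.0, 172.5, 107.8, 112.1) = 107.8 kips → gross-section yield.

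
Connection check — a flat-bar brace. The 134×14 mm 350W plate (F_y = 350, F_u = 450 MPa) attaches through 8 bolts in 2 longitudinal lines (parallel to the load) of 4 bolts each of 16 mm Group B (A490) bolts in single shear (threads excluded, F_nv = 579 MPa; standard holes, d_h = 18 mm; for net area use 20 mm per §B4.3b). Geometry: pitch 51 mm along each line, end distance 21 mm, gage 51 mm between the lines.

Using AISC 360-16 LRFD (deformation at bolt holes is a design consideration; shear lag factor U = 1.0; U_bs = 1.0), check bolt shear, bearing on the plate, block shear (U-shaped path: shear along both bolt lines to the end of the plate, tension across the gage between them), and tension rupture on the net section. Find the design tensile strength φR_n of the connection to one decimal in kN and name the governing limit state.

444.2 kN (net-section rupture governs)

Bolt shear: A_b = π(16)²/4 = 201.06 mm². φR_n = 0.75 × 579 × 201.06 × 8 × 1 = 698.5 kN.
Bearing (14 mm plate, F_u = 450 MPa): end bolts L_c = 21 − 18/2 = 12, R_n = min(1.2×12×14×450, 2.4×16×14×450) = 90.72 kN/bolt; interior L_c = 51 − 18 = 33, R_n = 241.92 kN/bolt. φR_n = 0.75 × (2×90.72 + 6×241.92) = 1224.7 kN.
Block shear: shear path 2×[21+3×51] = 2×174 mm, A_gv = 4872, A_nv = 2×(174 − 3.5×20)×14 = 2912 mm²; tension across gage: (51 − 1×20)×14 = 434 mm². R_n = min(0.6×450×2912, 0.6×350×4872) + 1.0×450×434 = min(786.24, 1023.1) + 195.3 = 981.54 kN. φR_n = 0.75 × 981.54 = 736.2 kN.
Tension rupture (net): A_n = (134 − 2×20)×14 = 1316 mm² (U = 1.0, A_e = A_n). φR_n = 0.75 × 450 × 1316 = 444.2 kN.
Governing: min(698.5, 1224.7, 736.2, 444.2) = 444.2 kN → net-section rupture.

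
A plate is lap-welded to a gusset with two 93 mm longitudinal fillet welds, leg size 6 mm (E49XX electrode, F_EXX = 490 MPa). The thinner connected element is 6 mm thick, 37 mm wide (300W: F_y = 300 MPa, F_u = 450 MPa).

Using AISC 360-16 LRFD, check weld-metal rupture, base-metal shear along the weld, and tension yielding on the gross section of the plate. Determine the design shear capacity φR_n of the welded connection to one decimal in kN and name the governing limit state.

59.9 kN (gross-section yield governs)

Weld metal: throat = 0.707×6 = 4.242 mm, L = 2×93 = 186 mm. φR_n = 0.75 × 0.6 × 490 × 4.242 × 186 = 174.0 kN.
Base metal shear (6 mm plate): yield φR_n = 1.0×0.6×300×6×186 = 200.9 kN; rupture φR_n = 0.75×0.6×450×6×186 = 226.0 kN; take 200.9 kN (yield).
Tension yield (gross): A_g = 37×6 = 222 mm². φR_n = 0.90 × 300 × 222 = 59.9 kN.
Governing: min(174.0, 200.9, 59.9) = 59.9 kN → gross-section yield.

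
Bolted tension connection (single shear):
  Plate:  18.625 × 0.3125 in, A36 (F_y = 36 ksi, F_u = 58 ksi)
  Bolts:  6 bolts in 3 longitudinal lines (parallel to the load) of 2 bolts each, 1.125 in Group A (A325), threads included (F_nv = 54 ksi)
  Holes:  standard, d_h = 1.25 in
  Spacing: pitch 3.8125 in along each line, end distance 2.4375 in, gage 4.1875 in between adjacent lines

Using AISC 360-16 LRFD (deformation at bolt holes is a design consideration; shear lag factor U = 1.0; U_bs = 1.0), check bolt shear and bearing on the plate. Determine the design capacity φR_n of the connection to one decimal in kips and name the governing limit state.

Bolt shear: A_b = π(1.125)²/4 = 0.99402 in². φR_n = 0.75 × 54 × 0.99402 × 6 × 1 = 241.5 kips.
Bearing (0.3125 in plate, F_u = 58 ksi): end bolts L_c = 2.4375 − 1.25/2 = 1.8125, R_n = min(1.2×1.8125×0.3125×58, 2.4×1.125×0.3125×58) = 39.422 kips/bolt; interior L_c = 3.8125 − 1.25 = 2.5625, R_n = 48.938 kips/bolt. φR_n = 0.75 × (3×39.422 + 3×48.938) = 198.8 kips.
Governing: min(241.5, 198.8) = 198.8 kips → bearing.

198.8 kips (bearing governs)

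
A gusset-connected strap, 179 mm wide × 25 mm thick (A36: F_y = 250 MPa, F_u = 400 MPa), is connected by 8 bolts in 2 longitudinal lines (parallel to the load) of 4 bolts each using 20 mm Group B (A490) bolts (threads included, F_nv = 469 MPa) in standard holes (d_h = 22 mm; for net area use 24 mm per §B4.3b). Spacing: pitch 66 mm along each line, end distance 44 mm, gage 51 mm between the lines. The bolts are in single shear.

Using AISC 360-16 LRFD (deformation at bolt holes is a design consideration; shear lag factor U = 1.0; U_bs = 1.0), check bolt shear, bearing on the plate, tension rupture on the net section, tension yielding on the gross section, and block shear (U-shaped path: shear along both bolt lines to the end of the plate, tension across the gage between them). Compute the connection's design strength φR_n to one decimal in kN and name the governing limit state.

Bolt shear: A_b = π(20)²/4 = 314.16 mm². φR_n = 0.75 × 469 × 314.16 × 8 × 1 = 884.0 kN.
Bearing (25 mm plate, F_u = 400 MPa): end bolts L_c = 44 − 22/2 = 33, R_n = min(1.2×33×25×400, 2.4×20×25×400) = 396 kN/bolt; interior L_c = 66 − 22 = 44, R_n = 480 kN/bolt. φR_n = 0.75 × (2×396 + 6×480) = 2754.0 kN.
Tension rupture (net): A_n = (179 − 2×24)×25 = 3275 mm² (U = 1.0, A_e = A_n). φR_n = 0.75 × 400 × 3275 = 982.5 kN.
Tension yield (gross): A_g = 179×25 = 4475 mm². φR_n = 0.90 × 250 × 4475 = 1006.9 kN.
Block shear: shear path 2×[44+3×66] = 2×242 mm, A_gv = 12100, A_nv = 2×(242 − 3.5×24)×25 = 7900 mm²; tension across gage: (51 − 1×24)×25 = 675 mm². R_n = min(0.6×400×7900, 0.6×250×12100) + 1.0×400×675 = min(1896, 1815) + 270 = 2085 kN. φR_n = 0.75 × 2085 = 1563.8 kN.
Governing: min(884.0, 2754.0, 982.5, 1006.9, 1563.8) = 884.0 kN → bolt shear.

884.0 kN (bolt shear governs)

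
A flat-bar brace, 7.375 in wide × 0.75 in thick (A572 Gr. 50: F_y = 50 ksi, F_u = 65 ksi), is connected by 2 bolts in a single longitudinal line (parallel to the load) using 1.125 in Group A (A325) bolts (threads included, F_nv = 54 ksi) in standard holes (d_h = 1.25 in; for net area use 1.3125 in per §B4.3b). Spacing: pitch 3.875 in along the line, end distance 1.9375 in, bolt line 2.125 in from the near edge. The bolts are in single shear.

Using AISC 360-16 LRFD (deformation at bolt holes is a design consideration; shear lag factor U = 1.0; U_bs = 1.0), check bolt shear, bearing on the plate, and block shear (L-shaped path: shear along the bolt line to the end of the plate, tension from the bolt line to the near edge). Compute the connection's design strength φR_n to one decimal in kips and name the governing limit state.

80.5 kips (bolt shear governs)

Bolt shear: A_b = π(1.125)²/4 = 0.99402 in². φR_n = 0.75 × 54 × 0.99402 × 2 × 1 = 80.5 kips.
Bearing (0.75 in plate, F_u = 65 ksi): end bolts L_c = 1.9375 − 1.25/2 = 1.3125, R_n = min(1.2×1.3125×0.75×65, 2.4×1.125×0.75×65) = 76.781 kips/bolt; interior L_c = 3.875 − 1.25 = 2.625, R_n = 131.63 kips/bolt. φR_n = 0.75 × (1×76.781 + 1×131.63) = 156.3 kips.
Block shear: shear path 1×[1.9375+1×3.875] = 1×5.8125 in, A_gv = 4.3594, A_nv = 1×(5.8125 − 1.5×1.3125)×0.75 = 2.8828 in²; tension to near edge: (2.125 − 0.5×1.3125)×0.75 = 1.1016 in². R_n = min(0.6×65×2.8828, 0.6×50×4.3594) + 1.0×65×1.1016 = min(112.43, 130.78) + 71.604 = 184.03 kips. φR_n = 0.75 × 184.03 = 138.0 kips.
Governing: min(80.5, 156.3, 138.0) = 80.5 kips → bolt shear.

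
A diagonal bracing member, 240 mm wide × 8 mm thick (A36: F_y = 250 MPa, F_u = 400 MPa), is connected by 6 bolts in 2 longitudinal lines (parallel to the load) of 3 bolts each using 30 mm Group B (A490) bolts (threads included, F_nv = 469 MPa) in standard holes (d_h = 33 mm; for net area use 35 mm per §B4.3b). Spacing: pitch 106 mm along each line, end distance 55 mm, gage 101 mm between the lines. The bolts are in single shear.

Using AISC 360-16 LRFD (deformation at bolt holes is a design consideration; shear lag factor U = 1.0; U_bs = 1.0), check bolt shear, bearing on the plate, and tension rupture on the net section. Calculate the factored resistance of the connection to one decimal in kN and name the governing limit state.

Bolt shear: A_b = π(30)²/4 = 706.86 mm². φR_n = 0.75 × 469 × 706.86 × 6 × 1 = 1491.8 kN.
Bearing (8 mm plate, F_u = 400 MPa): end bolts L_c = 55 − 33/2 = 38.5, R_n = min(1.2×38.5×8×400, 2.4×30×8×400) = 147.84 kN/bolt; interior L_c = 106 − 33 = 73, R_n = 230.4 kN/bolt. φR_n = 0.75 × (2×147.84 + 4×230.4) = 913.0 kN.
Tension rupture (net): A_n = (240 − 2×35)×8 = 1360 mm² (U = 1.0, A_e = A_n). φR_n = 0.75 × 400 × 1360 = 408.0 kN.
Governing: min(1491.8, 913.0, 408.0) = 408.0 kN → net-section rupture.

408.0 kN (net-section rupture governs)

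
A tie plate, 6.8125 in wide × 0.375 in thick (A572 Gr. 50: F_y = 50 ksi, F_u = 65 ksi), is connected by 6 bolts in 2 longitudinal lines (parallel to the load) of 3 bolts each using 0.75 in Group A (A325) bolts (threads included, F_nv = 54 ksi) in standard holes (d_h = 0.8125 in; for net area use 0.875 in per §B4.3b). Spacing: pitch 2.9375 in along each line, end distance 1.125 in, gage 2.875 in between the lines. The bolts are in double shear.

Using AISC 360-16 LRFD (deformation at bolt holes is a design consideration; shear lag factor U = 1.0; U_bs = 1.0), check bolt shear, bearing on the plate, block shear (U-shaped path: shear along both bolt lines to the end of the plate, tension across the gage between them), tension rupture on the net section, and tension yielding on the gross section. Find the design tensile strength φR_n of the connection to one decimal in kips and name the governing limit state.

Bolt shear: A_b = π(0.75)²/4 = 0.44179 in². φR_n = 0.75 × 54 × 0.44179 × 6 × 2 = 214.7 kips.
Bearing (0.375 in plate, F_u = 65 ksi): end bolts L_c = 1.125 − 0.8125/2 = 0.71875, R_n = min(1.2×0.71875×0.375×65, 2.4×0.75×0.375×65) = 21.023 kips/bolt; interior L_c = 2.9375 − 0.8125 = 2.125, R_n = 43.875 kips/bolt. φR_n = 0.75 × (2×21.023 + 4×43.875) = 163.2 kips.
Block shear: shear path 2×[1.125+2×2.9375] = 2×7 in, A_gv = 5.25, A_nv = 2×(7 − 2.5×0.875)×0.375 = 3.6094 in²; tension across gage: (2.875 − 1×0.875)×0.375 = 0.75 in². R_n = min(0.6×65×3.6094, 0.6×50×5.25) + 1.0×65×0.75 = min(140.77, 157.5) + 48.75 = 189.52 kips. φR_n = 0.75 × 189.52 = 142.1 kips.
Tension rupture (net): A_n = (6.8125 − 2×0.875)×0.375 = 1.8984 in² (U = 1.0, A_e = A_n). φR_n = 0.75 × 65 × 1.8984 = 92.5 kips.
Tension yield (gross): A_g = 6.8125×0.375 = 2.5547 in². φR_n = 0.90 × 50 × 2.5547 = 115.0 kips.
Governing: min(214.7, 163.2, 142.1, 92.5, 115.0) = 92.5 kips → net-section rupture.

92.5 kips (net-section rupture governs)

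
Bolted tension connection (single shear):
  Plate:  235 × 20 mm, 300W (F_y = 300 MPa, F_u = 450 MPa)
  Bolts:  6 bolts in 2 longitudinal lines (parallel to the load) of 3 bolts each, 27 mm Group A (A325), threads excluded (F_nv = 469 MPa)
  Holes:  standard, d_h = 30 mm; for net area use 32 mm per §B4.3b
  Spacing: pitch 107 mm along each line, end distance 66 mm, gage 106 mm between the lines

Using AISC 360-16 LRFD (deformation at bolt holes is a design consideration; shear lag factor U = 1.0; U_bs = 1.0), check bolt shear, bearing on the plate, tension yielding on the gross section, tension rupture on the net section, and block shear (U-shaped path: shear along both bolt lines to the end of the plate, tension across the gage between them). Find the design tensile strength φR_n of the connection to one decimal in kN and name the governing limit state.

Bolt shear: A_b = π(27)²/4 = 572.56 mm². φR_n = 0.75 × 469 × 572.56 × 6 × 1 = 1208.4 kN.
Bearing (20 mm plate, F_u = 450 MPa): end bolts L_c = 66 − 30/2 = 51, R_n = min(1.2×51×20×450, 2.4×27×20×450) = 550.8 kN/bolt; interior L_c = 107 − 30 = 77, R_n = 583.2 kN/bolt. φR_n = 0.75 × (2×550.8 + 4×583.2) = 2575.8 kN.
Tension yield (gross): A_g = 235×20 = 4700 mm². φR_n = 0.90 × 300 × 4700 = 1269.0 kN.
Tension rupture (net): A_n = (235 − 2×32)×20 = 3420 mm² (U = 1.0, A_e = A_n). φR_n = 0.75 × 450 × 3420 = 1154.3 kN.
Block shear: shear path 2×[66+2×107] = 2×280 mm, A_gv = 11200, A_nv = 2×(280 − 2.5×32)×20 = 8000 mm²; tension across gage: (106 − 1×32)×20 = 1480 mm². R_n = min(0.6×450×8000, 0.6×300×11200) + 1.0×450×1480 = min(2160, 2016) + 666 = 2682 kN. φR_n = 0.75 × 2682 = 2011.5 kN.
Governing: min(1208.4, 2575.8, 1269.0, 1154.3, 2011.5) = 1154.3 kN → net-section rupture.

1154.3 kN (net-section rupture governs)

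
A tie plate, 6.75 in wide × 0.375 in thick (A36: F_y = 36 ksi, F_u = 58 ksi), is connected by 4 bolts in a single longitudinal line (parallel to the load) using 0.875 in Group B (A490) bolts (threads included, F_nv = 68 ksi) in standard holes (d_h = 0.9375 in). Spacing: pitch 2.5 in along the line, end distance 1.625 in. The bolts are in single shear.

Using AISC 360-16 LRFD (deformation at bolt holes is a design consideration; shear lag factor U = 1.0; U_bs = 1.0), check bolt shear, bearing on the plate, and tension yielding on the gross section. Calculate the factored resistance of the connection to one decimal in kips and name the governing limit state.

Bolt shear: A_b = π(0.875)²/4 = 0.60132 in². φR_n = 0.75 × 68 × 0.60132 × 4 × 1 = 122.7 kips.
Bearing (0.375 in plate, F_u = 58 ksi): end bolts L_c = 1.625 − 0.9375/2 = 1.15625, R_n = min(1.2×1.15625×0.375×58, 2.4×0.875×0.375×58) = 30.178 kips/bolt; interior L_c = 2.5 − 0.9375 = 1.5625, R_n = 40.781 kips/bolt. φR_n = 0.75 × (1×30.178 + 3×40.781) = 114.4 kips.
Tension yield (gross): A_g = 6.75×0.375 = 2.5313 in². φR_n = 0.90 × 36 × 2.5313 = 82.0 kips.
Governing: min(122.7, 114.4, 82.0) = 82.0 kips → gross-section yield.

82.0 kips (gross-section yield governs)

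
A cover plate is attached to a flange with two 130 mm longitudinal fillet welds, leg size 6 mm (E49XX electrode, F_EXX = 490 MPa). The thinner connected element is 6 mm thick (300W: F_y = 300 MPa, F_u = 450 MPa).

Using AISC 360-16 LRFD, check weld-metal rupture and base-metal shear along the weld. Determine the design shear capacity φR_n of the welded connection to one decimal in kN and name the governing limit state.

243.2 kN (weld metal governs)

Weld metal: throat = 0.707×6 = 4.242 mm, L = 2×130 = 260 mm. φR_n = 0.75 × 0.6 × 490 × 4.242 × 260 = 243.2 kN.
Base metal shear (6 mm plate): yield φR_n = 1.0×0.6×300×6×260 = 280.8 kN; rupture φR_n = 0.75×0.6×450×6×260 = 315.9 kN; take 280.8 kN (yield).
Governing: min(243.2, 280.8) = 243.2 kN → weld metal.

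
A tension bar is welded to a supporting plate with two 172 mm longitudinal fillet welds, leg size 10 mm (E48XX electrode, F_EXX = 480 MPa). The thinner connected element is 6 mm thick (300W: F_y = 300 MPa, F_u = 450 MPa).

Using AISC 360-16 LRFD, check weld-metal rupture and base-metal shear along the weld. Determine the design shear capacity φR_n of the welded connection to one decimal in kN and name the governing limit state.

371.5 kN (base-metal shear governs)

Weld metal: throat = 0.707×10 = 7.07 mm, L = 2×172 = 344 mm. φR_n = 0.75 × 0.6 × 480 × 7.07 × 344 = 525.3 kN.
Base metal shear (6 mm plate): yield φR_n = 1.0×0.6×300×6×344 = 371.5 kN; rupture φR_n = 0.75×0.6×450×6×344 = 418.0 kN; take 371.5 kN (yield).
Governing: min(525.3, 371.5) = 371.5 kN → base-metal shear.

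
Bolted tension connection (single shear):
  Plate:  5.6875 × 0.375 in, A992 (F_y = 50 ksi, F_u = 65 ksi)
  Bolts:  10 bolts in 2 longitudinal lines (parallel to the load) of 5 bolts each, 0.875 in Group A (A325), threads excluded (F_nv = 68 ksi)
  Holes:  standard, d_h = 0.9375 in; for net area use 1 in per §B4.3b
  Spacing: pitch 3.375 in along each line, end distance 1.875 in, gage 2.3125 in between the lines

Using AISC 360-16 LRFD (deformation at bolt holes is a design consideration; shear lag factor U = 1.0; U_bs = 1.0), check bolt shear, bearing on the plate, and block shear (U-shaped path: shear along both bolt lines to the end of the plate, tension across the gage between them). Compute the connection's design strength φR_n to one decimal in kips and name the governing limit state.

Bolt shear: A_b = π(0.875)²/4 = 0.60132 in². φR_n = 0.75 × 68 × 0.60132 × 10 × 1 = 306.7 kips.
Bearing (0.375 in plate, F_u = 65 ksi): end bolts L_c = 1.875 − 0.9375/2 = 1.40625, R_n = min(1.2×1.40625×0.375×65, 2.4×0.875×0.375×65) = 41.133 kips/bolt; interior L_c = 3.375 − 0.9375 = 2.4375, R_n = 51.188 kips/bolt. φR_n = 0.75 × (2×41.133 + 8×51.188) = 368.8 kips.
Block shear: shear path 2×[1.875+4×3.375] = 2×15.375 in, A_gv = 11.531, A_nv = 2×(15.375 − 4.5×1)×0.375 = 8.1563 in²; tension across gage: (2.3125 − 1×1)×0.375 = 0.49219 in². R_n = min(0.6×65×8.1563, 0.6×50×11.531) + 1.0×65×0.49219 = min(318.1, 345.93) + 31.992 = 350.09 kips. φR_n = 0.75 × 350.09 = 262.6 kips.
Governing: min(306.7, 368.8, 262.6) = 262.6 kips → block shear.

262.6 kips (block shear governs)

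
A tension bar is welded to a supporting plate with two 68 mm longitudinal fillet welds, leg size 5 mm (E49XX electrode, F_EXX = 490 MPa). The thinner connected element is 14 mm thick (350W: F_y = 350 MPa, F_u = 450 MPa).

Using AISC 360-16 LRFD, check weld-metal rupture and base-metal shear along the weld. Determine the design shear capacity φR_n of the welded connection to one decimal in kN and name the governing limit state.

Weld metal: throat = 0.707×5 = 3.535 mm, L = 2×68 = 136 mm. φR_n = 0.75 × 0.6 × 490 × 3.535 × 136 = 106.0 kN.
Base metal shear (14 mm plate): yield φR_n = 1.0×0.6×350×14×136 = 399.8 kN; rupture φR_n = 0.75×0.6×450×14×136 = 385.6 kN; take 385.6 kN (rupture).
Governing: min(106.0, 385.6) = 106.0 kN → weld metal.

106.0 kN (weld metal governs)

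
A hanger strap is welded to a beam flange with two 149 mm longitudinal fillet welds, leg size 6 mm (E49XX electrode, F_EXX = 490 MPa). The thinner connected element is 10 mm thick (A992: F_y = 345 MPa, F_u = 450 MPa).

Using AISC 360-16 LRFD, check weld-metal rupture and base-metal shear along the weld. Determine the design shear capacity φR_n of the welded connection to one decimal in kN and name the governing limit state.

Weld metal: throat = 0.707×6 = 4.242 mm, L = 2×149 = 298 mm. φR_n = 0.75 × 0.6 × 490 × 4.242 × 298 = 278.7 kN.
Base metal shear (10 mm plate): yield φR_n = 1.0×0.6×345×10×298 = 616.9 kN; rupture φR_n = 0.75×0.6×450×10×298 = 603.5 kN; take 603.5 kN (rupture).
Governing: min(278.7, 603.5) = 278.7 kN → weld metal.

278.7 kN (weld metal governs)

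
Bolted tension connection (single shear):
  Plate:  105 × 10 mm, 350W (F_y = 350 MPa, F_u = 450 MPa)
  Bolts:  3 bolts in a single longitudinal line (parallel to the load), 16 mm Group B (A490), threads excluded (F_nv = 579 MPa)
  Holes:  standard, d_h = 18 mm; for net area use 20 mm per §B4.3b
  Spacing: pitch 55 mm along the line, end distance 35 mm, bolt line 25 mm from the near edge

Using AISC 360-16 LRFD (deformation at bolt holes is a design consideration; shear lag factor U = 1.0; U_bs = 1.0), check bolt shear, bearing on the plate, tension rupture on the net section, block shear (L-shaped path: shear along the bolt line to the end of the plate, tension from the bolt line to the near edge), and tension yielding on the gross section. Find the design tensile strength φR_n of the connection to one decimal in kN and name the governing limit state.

Bolt shear: A_b = π(16)²/4 = 201.06 mm². φR_n = 0.75 × 579 × 201.06 × 3 × 1 = 261.9 kN.
Bearing (10 mm plate, F_u = 450 MPa): end bolts L_c = 35 − 18/2 = 26, R_n = min(1.2×26×10×450, 2.4×16×10×450) = 140.4 kN/bolt; interior L_c = 55 − 18 = 37, R_n = 172.8 kN/bolt. φR_n = 0.75 × (1×140.4 + 2×172.8) = 364.5 kN.
Tension rupture (net): A_n = (105 − 1×20)×10 = 850 mm² (U = 1.0, A_e = A_n). φR_n = 0.75 × 450 × 850 = 286.9 kN.
Block shear: shear path 1×[35+2×55] = 1×145 mm, A_gv = 1450, A_nv = 1×(145 − 2.5×20)×10 = 950 mm²; tension to near edge: (25 − 0.5×20)×10 = 150 mm². R_n = min(0.6×450×950, 0.6×350×1450) + 1.0×450×150 = min(256.5, 304.5) + 67.5 = 324 kN. φR_n = 0.75 × 324 = 243.0 kN.
Tension yield (gross): A_g = 105×10 = 1050 mm². φR_n = 0.90 × 350 × 1050 = 330.8 kN.
Governing: min(261.9, 364.5, 286.9, 243.0, 330.8) = 243.0 kN → block shear.

243.0 kN (block shear governs)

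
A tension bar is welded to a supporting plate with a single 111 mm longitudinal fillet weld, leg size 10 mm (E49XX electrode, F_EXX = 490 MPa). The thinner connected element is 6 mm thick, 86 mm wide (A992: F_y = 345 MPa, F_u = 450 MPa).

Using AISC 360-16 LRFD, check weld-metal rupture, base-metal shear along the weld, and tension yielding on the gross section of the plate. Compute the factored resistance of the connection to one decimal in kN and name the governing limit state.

134.9 kN (base-metal shear governs)

Weld metal: throat = 0.707×10 = 7.07 mm, L = 111 mm. φR_n = 0.75 × 0.6 × 490 × 7.07 × 111 = 173.0 kN.
Base metal shear (6 mm plate): yield φR_n = 1.0×0.6×345×6×111 = 137.9 kN; rupture φR_n = 0.75×0.6×450×6×111 = 134.9 kN; take 134.9 kN (rupture).
Tension yield (gross): A_g = 86×6 = 516 mm². φR_n = 0.90 × 345 × 516 = 160.2 kN.
Governing: min(173.0, 134.9, 160.2) = 134.9 kN → base-metal shear.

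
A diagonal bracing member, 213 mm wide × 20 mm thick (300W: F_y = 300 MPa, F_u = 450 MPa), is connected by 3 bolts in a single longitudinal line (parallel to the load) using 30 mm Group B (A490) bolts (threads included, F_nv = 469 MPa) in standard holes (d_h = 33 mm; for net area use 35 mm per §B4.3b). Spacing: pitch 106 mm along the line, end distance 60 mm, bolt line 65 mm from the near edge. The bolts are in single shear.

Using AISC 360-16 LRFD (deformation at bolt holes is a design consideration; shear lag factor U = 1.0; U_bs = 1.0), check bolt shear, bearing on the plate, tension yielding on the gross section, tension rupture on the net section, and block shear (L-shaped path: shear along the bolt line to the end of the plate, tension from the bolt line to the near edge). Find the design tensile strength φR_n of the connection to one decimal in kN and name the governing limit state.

Bolt shear: A_b = π(30)²/4 = 706.86 mm². φR_n = 0.75 × 469 × 706.86 × 3 × 1 = 745.9 kN.
Bearing (20 mm plate, F_u = 450 MPa): end bolts L_c = 60 − 33/2 = 43.5, R_n = min(1.2×43.5×20×450, 2.4×30×20×450) = 469.8 kN/bolt; interior L_c = 106 − 33 = 73, R_n = 648 kN/bolt. φR_n = 0.75 × (1×469.8 + 2×648) = 1324.4 kN.
Tension yield (gross): A_g = 213×20 = 4260 mm². φR_n = 0.90 × 300 × 4260 = 1150.2 kN.
Tension rupture (net): A_n = (213 − 1×35)×20 = 3560 mm² (U = 1.0, A_e = A_n). φR_n = 0.75 × 450 × 3560 = 1201.5 kN.
Block shear: shear path 1×[60+2×106] = 1×272 mm, A_gv = 5440, A_nv = 1×(272 − 2.5×35)×20 = 3690 mm²; tension to near edge: (65 − 0.5×35)×20 = 950 mm². R_n = min(0.6×450×3690, 0.6×300×5440) + 1.0×450×950 = min(996.3, 979.2) + 427.5 = 1406.7 kN. φR_n = 0.75 × 1406.7 = 1055.0 kN.
Governing: min(745.9, 1324.4, 1150.2, 1201.5, 1055.0) = 745.9 kN → bolt shear.

745.9 kN (bolt shear governs)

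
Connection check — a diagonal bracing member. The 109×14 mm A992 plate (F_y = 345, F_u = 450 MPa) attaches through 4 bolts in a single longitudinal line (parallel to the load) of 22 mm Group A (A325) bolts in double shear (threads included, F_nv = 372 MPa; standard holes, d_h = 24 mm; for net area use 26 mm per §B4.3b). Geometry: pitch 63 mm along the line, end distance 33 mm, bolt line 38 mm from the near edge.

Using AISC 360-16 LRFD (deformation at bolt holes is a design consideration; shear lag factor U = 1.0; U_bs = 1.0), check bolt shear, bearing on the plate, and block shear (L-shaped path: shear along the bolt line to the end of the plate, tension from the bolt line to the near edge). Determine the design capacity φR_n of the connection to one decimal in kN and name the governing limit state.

Bolt shear: A_b = π(22)²/4 = 380.13 mm². φR_n = 0.75 × 372 × 380.13 × 4 × 2 = 848.5 kN.
Bearing (14 mm plate, F_u = 450 MPa): end bolts L_c = 33 − 24/2 = 21, R_n = min(1.2×21×14×450, 2.4×22×14×450) = 158.76 kN/bolt; interior L_c = 63 − 24 = 39, R_n = 294.84 kN/bolt. φR_n = 0.75 × (1×158.76 + 3×294.84) = 782.5 kN.
Block shear: shear path 1×[33+3×63] = 1×222 mm, A_gv = 3108, A_nv = 1×(222 − 3.5×26)×14 = 1834 mm²; tension to near edge: (38 − 0.5×26)×14 = 350 mm². R_n = min(0.6×450×1834, 0.6×345×3108) + 1.0×450×350 = min(495.18, 643.36) + 157.5 = 652.68 kN. φR_n = 0.75 × 652.68 = 489.5 kN.
Governing: min(848.5, 782.5, 489.5) = 489.5 kN → block shear.

489.5 kN (block shear governs)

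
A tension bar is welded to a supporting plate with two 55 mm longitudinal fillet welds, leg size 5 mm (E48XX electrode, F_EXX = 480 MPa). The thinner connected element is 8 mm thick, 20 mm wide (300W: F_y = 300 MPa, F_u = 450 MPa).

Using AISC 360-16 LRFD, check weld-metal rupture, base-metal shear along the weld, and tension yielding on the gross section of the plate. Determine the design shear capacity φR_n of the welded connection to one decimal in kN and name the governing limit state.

43.2 kN (gross-section yield governs)

Weld metal: throat = 0.707×5 = 3.535 mm, L = 2×55 = 110 mm. φR_n = 0.75 × 0.6 × 480 × 3.535 × 110 = 84.0 kN.
Base metal shear (8 mm plate): yield φR_n = 1.0×0.6×300×8×110 = 158.4 kN; rupture φR_n = 0.75×0.6×450×8×110 = 178.2 kN; take 158.4 kN (yield).
Tension yield (gross): A_g = 20×8 = 160 mm². φR_n = 0.90 × 300 × 160 = 43.2 kN.
Governing: min(84.0, 158.4, 43.2) = 43.2 kN → gross-section yield.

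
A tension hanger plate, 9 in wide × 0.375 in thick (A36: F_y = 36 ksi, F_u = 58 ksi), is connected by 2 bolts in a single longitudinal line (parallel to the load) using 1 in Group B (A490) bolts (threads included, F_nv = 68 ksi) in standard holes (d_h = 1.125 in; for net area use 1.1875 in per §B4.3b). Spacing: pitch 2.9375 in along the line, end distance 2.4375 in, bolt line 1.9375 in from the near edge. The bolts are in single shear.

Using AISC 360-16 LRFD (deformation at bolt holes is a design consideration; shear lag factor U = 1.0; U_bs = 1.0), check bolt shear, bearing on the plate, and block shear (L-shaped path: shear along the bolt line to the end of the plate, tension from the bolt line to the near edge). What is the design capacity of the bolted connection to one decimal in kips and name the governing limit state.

54.6 kips (block shear governs)

Bolt shear: A_b = π(1)²/4 = 0.7854 in². φR_n = 0.75 × 68 × 0.7854 × 2 × 1 = 80.1 kips.
Bearing (0.375 in plate, F_u = 58 ksi): end bolts L_c = 2.4375 − 1.125/2 = 1.875, R_n = min(1.2×1.875×0.375×58, 2.4×1×0.375×58) = 48.938 kips/bolt; interior L_c = 2.9375 − 1.125 = 1.8125, R_n = 47.306 kips/bolt. φR_n = 0.75 × (1×48.938 + 1×47.306) = 72.2 kips.
Block shear: shear path 1×[2.4375+1×2.9375] = 1×5.375 in, A_gv = 2.0156, A_nv = 1×(5.375 − 1.5×1.1875)×0.375 = 1.3477 in²; tension to near edge: (1.9375 − 0.5×1.1875)×0.375 = 0.50391 in². R_n = min(0.6×58×1.3477, 0.6×36×2.0156) + 1.0×58×0.50391 = min(46.9, 43.537) + 29.227 = 72.764 kips. φR_n = 0.75 × 72.764 = 54.6 kips.
Governing: min(80.1, 72.2, 54.6) = 54.6 kips → block shear.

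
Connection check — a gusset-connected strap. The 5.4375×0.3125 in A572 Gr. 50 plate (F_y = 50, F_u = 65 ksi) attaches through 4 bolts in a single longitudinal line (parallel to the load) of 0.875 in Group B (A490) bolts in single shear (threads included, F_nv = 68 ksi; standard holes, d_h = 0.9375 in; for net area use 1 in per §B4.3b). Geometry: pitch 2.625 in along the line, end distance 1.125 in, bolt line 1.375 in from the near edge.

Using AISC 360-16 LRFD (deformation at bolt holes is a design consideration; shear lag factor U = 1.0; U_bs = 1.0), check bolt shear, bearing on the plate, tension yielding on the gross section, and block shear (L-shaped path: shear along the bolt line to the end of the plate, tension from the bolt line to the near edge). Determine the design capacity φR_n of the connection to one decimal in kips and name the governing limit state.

63.6 kips (block shear governs)

Bolt shear: A_b = π(0.875)²/4 = 0.60132 in². φR_n = 0.75 × 68 × 0.60132 × 4 × 1 = 122.7 kips.
Bearing (0.3125 in plate, F_u = 65 ksi): end bolts L_c = 1.125 − 0.9375/2 = 0.65625, R_n = min(1.2×0.65625×0.3125×65, 2.4×0.875×0.3125×65) = 15.996 kips/bolt; interior L_c = 2.625 − 0.9375 = 1.6875, R_n = 41.133 kips/bolt. φR_n = 0.75 × (1×15.996 + 3×41.133) = 104.5 kips.
Tension yield (gross): A_g = 5.4375×0.3125 = 1.6992 in². φR_n = 0.90 × 50 × 1.6992 = 76.5 kips.
Block shear: shear path 1×[1.125+3×2.625] = 1×9 in, A_gv = 2.8125, A_nv = 1×(9 − 3.5×1)×0.3125 = 1.7188 in²; tension to near edge: (1.375 − 0.5×1)×0.3125 = 0.27344 in². R_n = min(0.6×65×1.7188, 0.6×50×2.8125) + 1.0×65×0.27344 = min(67.033, 84.375) + 17.774 = 84.807 kips. φR_n = 0.75 × 84.807 = 63.6 kips.
Governing: min(122.7, 104.5, 76.5, 63.6) = 63.6 kips → block shear.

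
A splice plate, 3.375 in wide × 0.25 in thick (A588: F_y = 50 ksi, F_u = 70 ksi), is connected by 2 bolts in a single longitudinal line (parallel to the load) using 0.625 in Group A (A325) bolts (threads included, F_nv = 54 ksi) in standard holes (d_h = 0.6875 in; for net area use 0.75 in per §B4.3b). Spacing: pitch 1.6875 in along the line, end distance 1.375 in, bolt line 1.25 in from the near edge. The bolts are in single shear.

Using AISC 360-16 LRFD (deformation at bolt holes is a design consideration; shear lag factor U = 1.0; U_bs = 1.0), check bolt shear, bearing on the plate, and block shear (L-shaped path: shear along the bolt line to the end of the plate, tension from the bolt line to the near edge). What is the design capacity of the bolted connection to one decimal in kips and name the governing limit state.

Bolt shear: A_b = π(0.625)²/4 = 0.3068 in². φR_n = 0.75 × 54 × 0.3068 × 2 × 1 = 24.9 kips.
Bearing (0.25 in plate, F_u = 70 ksi): end bolts L_c = 1.375 − 0.6875/2 = 1.03125, R_n = min(1.2×1.03125×0.25×70, 2.4×0.625×0.25×70) = 21.656 kips/bolt; interior L_c = 1.6875 − 0.6875 = 1, R_n = 21 kips/bolt. φR_n = 0.75 × (1×21.656 + 1×21) = 32.0 kips.
Block shear: shear path 1×[1.375+1×1.6875] = 1×3.0625 in, A_gv = 0.76563, A_nv = 1×(3.0625 − 1.5×0.75)×0.25 = 0.48438 in²; tension to near edge: (1.25 − 0.5×0.75)×0.25 = 0.21875 in². R_n = min(0.6×70×0.48438, 0.6×50×0.76563) + 1.0×70×0.21875 = min(20.344, 22.969) + 15.313 = 35.657 kips. φR_n = 0.75 × 35.657 = 26.7 kips.
Governing: min(24.9, 32.0, 26.7) = 24.9 kips → bolt shear.

24.9 kips (bolt shear governs)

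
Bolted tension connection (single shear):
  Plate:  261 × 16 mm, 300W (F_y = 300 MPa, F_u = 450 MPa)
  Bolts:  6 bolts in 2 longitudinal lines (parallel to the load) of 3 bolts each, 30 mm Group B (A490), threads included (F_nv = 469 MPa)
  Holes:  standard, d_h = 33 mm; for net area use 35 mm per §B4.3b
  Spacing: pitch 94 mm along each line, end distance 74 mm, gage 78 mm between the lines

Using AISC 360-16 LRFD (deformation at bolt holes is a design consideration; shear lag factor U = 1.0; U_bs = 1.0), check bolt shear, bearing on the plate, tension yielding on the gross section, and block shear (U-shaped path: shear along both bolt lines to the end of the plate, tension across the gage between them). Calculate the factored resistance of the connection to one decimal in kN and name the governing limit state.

1127.5 kN (gross-section yield governs)

Bolt shear: A_b = π(30)²/4 = 706.86 mm². φR_n = 0.75 × 469 × 706.86 × 6 × 1 = 1491.8 kN.
Bearing (16 mm plate, F_u = 450 MPa): end bolts L_c = 74 − 33/2 = 57.5, R_n = min(1.2×57.5×16×450, 2.4×30×16×450) = 496.8 kN/bolt; interior L_c = 94 − 33 = 61, R_n = 518.4 kN/bolt. φR_n = 0.75 × (2×496.8 + 4×518.4) = 2300.4 kN.
Tension yield (gross): A_g = 261×16 = 4176 mm². φR_n = 0.90 × 300 × 4176 = 1127.5 kN.
Block shear: shear path 2×[74+2×94] = 2×262 mm, A_gv = 8384, A_nv = 2×(262 − 2.5×35)×16 = 5584 mm²; tension across gage: (78 − 1×35)×16 = 688 mm². R_n = min(0.6×450×5584, 0.6×300×8384) + 1.0×450×688 = min(1507.7, 1509.1) + 309.6 = 1817.3 kN. φR_n = 0.75 × 1817.3 = 1363.0 kN.
Governing: min(1491.8, 2300.4, 1127.5, 1363.0) = 1127.5 kN → gross-section yield.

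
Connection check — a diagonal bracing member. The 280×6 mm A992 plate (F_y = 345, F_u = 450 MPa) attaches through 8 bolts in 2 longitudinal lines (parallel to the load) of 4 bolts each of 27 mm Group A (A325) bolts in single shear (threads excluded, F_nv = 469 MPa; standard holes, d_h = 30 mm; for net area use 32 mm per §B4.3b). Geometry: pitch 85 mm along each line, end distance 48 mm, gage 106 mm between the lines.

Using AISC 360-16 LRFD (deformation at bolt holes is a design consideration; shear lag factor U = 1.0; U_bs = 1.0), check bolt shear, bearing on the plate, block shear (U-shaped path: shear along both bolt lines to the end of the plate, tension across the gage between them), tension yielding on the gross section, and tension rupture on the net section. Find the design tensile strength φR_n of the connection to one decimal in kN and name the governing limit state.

Bolt shear: A_b = π(27)²/4 = 572.56 mm². φR_n = 0.75 × 469 × 572.56 × 8 × 1 = 1611.2 kN.
Bearing (6 mm plate, F_u = 450 MPa): end bolts L_c = 48 − 30/2 = 33, R_n = min(1.2×33×6×450, 2.4×27×6×450) = 106.92 kN/bolt; interior L_c = 85 − 30 = 55, R_n = 174.96 kN/bolt. φR_n = 0.75 × (2×106.92 + 6×174.96) = 947.7 kN.
Block shear: shear path 2×[48+3×85] = 2×303 mm, A_gv = 3636, A_nv = 2×(303 − 3.5×32)×6 = 2292 mm²; tension across gage: (106 − 1×32)×6 = 444 mm². R_n = min(0.6×450×2292, 0.6×345×3636) + 1.0×450×444 = min(618.84, 752.65) + 199.8 = 818.64 kN. φR_n = 0.75 × 818.64 = 614.0 kN.
Tension yield (gross): A_g = 280×6 = 1680 mm². φR_n = 0.90 × 345 × 1680 = 521.6 kN.
Tension rupture (net): A_n = (280 − 2×32)×6 = 1296 mm² (U = 1.0, A_e = A_n). φR_n = 0.75 × 450 × 1296 = 437.4 kN.
Governing: min(1611.2, 947.7, 614.0, 521.6, 437.4) = 437.4 kN → net-section rupture.

437.4 kN (net-section rupture governs)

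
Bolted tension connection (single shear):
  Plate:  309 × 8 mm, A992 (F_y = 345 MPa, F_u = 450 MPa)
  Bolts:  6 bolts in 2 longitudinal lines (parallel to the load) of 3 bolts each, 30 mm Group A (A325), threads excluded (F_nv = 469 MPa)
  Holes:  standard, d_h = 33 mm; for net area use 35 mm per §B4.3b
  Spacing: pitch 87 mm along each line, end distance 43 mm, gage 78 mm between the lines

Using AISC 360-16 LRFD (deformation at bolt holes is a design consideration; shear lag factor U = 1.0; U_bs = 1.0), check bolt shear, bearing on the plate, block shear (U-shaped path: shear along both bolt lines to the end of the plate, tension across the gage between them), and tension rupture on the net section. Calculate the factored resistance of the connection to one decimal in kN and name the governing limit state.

535.7 kN (block shear governs)

Bolt shear: A_b = π(30)²/4 = 706.86 mm². φR_n = 0.75 × 469 × 706.86 × 6 × 1 = 1491.8 kN.
Bearing (8 mm plate, F_u = 450 MPa): end bolts L_c = 43 − 33/2 = 26.5, R_n = min(1.2×26.5×8×450, 2.4×30×8×450) = 114.48 kN/bolt; interior L_c = 87 − 33 = 54, R_n = 233.28 kN/bolt. φR_n = 0.75 × (2×114.48 + 4×233.28) = 871.6 kN.
Block shear: shear path 2×[43+2×87] = 2×217 mm, A_gv = 3472, A_nv = 2×(217 − 2.5×35)×8 = 2072 mm²; tension across gage: (78 − 1×35)×8 = 344 mm². R_n = min(0.6×450×2072, 0.6×345×3472) + 1.0×450×344 = min(559.44, 718.7) + 154.8 = 714.24 kN. φR_n = 0.75 × 714.24 = 535.7 kN.
Tension rupture (net): A_n = (309 − 2×35)×8 = 1912 mm² (U = 1.0, A_e = A_n). φR_n = 0.75 × 450 × 1912 = 645.3 kN.
Governing: min(1491.8, 871.6, 535.7, 645.3) = 535.7 kN → block shear.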